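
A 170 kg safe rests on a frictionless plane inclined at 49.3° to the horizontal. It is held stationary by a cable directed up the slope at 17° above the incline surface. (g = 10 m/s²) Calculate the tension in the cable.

Take axes along and perpendicular to the incline. Weight components: W sin 49.3° = 1289 N down-slope, W cos 49.3° = 1109 N into the surface.
Along incline: T cos 17° = W sin 49.3° → T = 1348 N.
Perpendicular: N = W cos 49.3° − T sin 17° = 714.5 N.

T ≈ 1350 N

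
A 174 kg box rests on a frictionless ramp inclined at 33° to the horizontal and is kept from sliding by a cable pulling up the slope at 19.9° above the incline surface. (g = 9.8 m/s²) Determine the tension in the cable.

T ≈ 988 N

Take axes along and perpendicular to the incline. Weight components: W sin 33° = 928.7 N down-slope, W cos 33° = 1430 N into the surface.
Along incline: T cos 19.9° = W sin 33° → T = 987.7 N.
Perpendicular: N = W cos 33° − T sin 19.9° = 1094 N.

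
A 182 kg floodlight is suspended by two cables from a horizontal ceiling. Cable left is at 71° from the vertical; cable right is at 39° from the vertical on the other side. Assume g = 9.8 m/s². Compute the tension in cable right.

Angles from the horizontal: cable left is 90° − 71° = 19°, cable right is 90° − 39° = 51°.
Weight W = 182 × 9.8 = 1784 N acts straight down.
Horizontal: T_left cos 19° = T_right cos 51°  →  T_left = 0.6656 T_right.
Vertical: T_left sin 19° + T_right sin 51° = 1784.
Substituting the horizontal relation into the vertical equation gives 0.9938 T_right = 1784, so T_right = 1795 N.

T_right ≈ 1790 N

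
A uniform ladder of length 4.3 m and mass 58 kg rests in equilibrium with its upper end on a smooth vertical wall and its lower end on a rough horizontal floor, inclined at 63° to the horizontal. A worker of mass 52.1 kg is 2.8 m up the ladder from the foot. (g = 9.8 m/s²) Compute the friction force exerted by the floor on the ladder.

f ≈ 314 N

Torques about the foot: N_wall · 4.3 sin 63° = 58×9.8×2.15 cos 63° + 52.1×9.8×2.8 cos 63° → N_wall = 314.21 N.
ΣF_x = 0: f_floor = N_wall = 314.21 N.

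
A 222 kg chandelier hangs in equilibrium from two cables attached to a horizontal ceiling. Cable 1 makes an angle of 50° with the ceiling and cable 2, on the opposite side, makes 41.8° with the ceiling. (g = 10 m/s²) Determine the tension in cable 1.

T_1 ≈ 1660 N

Weight W = 222 × 10 = 2220 N acts straight down.
Horizontal: T_1 cos 50° = T_2 cos 41.8°  →  T_2 = 0.8623 T_1.
Vertical: T_1 sin 50° + T_2 sin 41.8° = 2220.
Substituting the horizontal relation into the vertical equation gives 1.341 T_1 = 2220, so T_1 = 1656 N.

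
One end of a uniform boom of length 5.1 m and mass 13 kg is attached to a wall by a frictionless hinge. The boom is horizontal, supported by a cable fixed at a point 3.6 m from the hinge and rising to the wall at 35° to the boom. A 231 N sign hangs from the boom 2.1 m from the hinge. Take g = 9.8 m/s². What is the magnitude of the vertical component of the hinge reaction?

|H_y| ≈ 133 N

Take torques about the hinge: T sin 35° · 3.6 = 13×9.8×2.55 + 231×2.1 = 809.97 N·m.
So T = 809.97 / (0.5736 × 3.6) = 392.26 N.
ΣF_y = 0: H_y = (13×9.8 + 231) − T sin 35° = 358.4 − 224.99 = 133.41 N.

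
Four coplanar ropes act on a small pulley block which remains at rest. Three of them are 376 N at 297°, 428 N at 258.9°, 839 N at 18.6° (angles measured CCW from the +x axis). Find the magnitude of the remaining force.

F ≈ 1010 N

Sum the known components: ΣF_x = 883.5 N, ΣF_y = -487.4 N.
For equilibrium the remaining force must supply (−ΣF_x, −ΣF_y) = (-883.5, 487.4) N.
Magnitude = √((-883.5)² + (487.4)²) = 1009 N; direction = atan2(487.4, -883.5) = 151.1°.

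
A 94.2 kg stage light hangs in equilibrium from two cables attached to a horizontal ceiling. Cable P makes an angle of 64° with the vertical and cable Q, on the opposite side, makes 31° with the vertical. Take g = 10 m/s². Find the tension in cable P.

Angles from the horizontal: cable P is 90° − 64° = 26°, cable Q is 90° − 31° = 59°.
Weight W = 94.2 × 10 = 942 N acts straight down.
Horizontal: T_P cos 26° = T_Q cos 59°  →  T_Q = 1.745 T_P.
Vertical: T_P sin 26° + T_Q sin 59° = 942.
Substituting the horizontal relation into the vertical equation gives 1.934 T_P = 942, so T_P = 487 N.

T_P ≈ 487 N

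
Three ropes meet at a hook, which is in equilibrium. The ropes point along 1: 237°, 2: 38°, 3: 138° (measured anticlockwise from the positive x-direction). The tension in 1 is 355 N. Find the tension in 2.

Resolve: ΣF_x = 355 cos 237° + T_2 cos 38° + T_3 cos 138° = 0.
        ΣF_y = 355 sin 237° + T_2 sin 38° + T_3 sin 138° = 0.
The known terms sum to (-193.3, -297.7) N, so 0.7880 T_2 − 0.7431 T_3 = 193.3 and 0.6157 T_2 + 0.6691 T_3 = 297.7.
Solving simultaneously: T_2 = 356 N, T_3 = 117.4 N.

T_2 ≈ 356 N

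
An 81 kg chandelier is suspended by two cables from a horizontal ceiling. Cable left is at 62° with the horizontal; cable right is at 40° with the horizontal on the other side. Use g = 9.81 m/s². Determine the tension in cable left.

Weight W = 81 × 9.81 = 794.6 N acts straight down.
Horizontal: T_left cos 62° = T_right cos 40°  →  T_right = 0.6129 T_left.
Vertical: T_left sin 62° + T_right sin 40° = 794.6.
Substituting the horizontal relation into the vertical equation gives 1.277 T_left = 794.6, so T_left = 622.3 N.

T_left ≈ 622 N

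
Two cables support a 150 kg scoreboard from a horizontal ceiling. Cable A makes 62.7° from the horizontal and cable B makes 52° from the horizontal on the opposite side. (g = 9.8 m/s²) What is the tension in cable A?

T_A ≈ 996 N

Weight W = 150 × 9.8 = 1470 N acts straight down.
Horizontal: T_A cos 62.7° = T_B cos 52°  →  T_B = 0.745 T_A.
Vertical: T_A sin 62.7° + T_B sin 52° = 1470.
Substituting the horizontal relation into the vertical equation gives 1.476 T_A = 1470, so T_A = 996.2 N.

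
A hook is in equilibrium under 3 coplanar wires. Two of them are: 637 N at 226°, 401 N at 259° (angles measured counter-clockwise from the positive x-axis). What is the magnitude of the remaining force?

F ≈ 998 N

Sum the known components: ΣF_x = -519 N, ΣF_y = -851.9 N.
For equilibrium the remaining force must supply (−ΣF_x, −ΣF_y) = (519, 851.9) N.
Magnitude = √((519)² + (851.9)²) = 997.5 N; direction = atan2(851.9, 519) = 58.6°.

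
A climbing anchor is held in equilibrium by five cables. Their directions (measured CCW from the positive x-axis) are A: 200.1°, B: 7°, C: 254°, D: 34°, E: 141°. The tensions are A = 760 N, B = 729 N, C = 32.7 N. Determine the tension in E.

Resolve: ΣF_x = 760 cos 200.1° + 729 cos 7° + 32.7 cos 254° + T_D cos 34° + T_E cos 141° = 0.
        ΣF_y = 760 sin 200.1° + 729 sin 7° + 32.7 sin 254° + T_D sin 34° + T_E sin 141° = 0.
The known terms sum to (0.8412, -203.8) N, so 0.8290 T_D − 0.7771 T_E = -0.8412 and 0.5592 T_D + 0.6293 T_E = 203.8.
Solving simultaneously: T_D = 165 N, T_E = 177.1 N.

T_E ≈ 177 N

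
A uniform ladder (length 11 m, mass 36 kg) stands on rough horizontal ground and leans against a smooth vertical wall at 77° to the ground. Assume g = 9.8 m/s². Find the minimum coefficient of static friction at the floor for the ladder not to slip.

μ_min ≈ 0.115

ΣF_y = 0: N_floor = 36×9.8 = 352.8 N.
Torques about the foot: N_wall · 11 sin 77° = 36×9.8×5.5 cos 77° → N_wall = 40.725 N.
ΣF_x = 0: f_floor = N_wall = 40.725 N.
μ_min = f_floor / N_floor = 40.725 / 352.8 = 0.1154.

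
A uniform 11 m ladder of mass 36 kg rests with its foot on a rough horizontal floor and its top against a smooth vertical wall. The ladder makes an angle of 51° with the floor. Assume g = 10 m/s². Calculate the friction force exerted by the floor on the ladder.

f ≈ 146 N

Torques about the foot: N_wall · 11 sin 51° = 36×10×5.5 cos 51° → N_wall = 145.76 N.
ΣF_x = 0: f_floor = N_wall = 145.76 N.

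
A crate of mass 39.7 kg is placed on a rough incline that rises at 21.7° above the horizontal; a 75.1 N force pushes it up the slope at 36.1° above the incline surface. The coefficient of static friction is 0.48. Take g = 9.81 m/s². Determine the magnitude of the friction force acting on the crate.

f ≈ 83.3 N

Axes along / perpendicular to the incline. W sin 21.7° = 144 N down-slope; W cos 21.7° = 361.9 N into the surface.
Perpendicular: N = W cos 21.7° − P sin 36.1° = 361.9 − 44.25 = 317.6 N.
Along incline: P cos 36.1° + f = W sin 21.7° (friction acts up-slope) → f = 144 − 60.68 = 83.32 N.
|f| = 83.32 N ≤ μN = 152.5 N, so the crate is indeed static.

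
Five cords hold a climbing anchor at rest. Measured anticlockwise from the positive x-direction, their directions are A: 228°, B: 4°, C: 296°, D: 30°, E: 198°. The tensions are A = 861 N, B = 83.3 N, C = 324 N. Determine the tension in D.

T_D ≈ 3710 N

Resolve: ΣF_x = 861 cos 228° + 83.3 cos 4° + 324 cos 296° + T_D cos 30° + T_E cos 198° = 0.
        ΣF_y = 861 sin 228° + 83.3 sin 4° + 324 sin 296° + T_D sin 30° + T_E sin 198° = 0.
The known terms sum to (-351, -925.2) N, so 0.8660 T_D − 0.9511 T_E = 351 and 0.5000 T_D − 0.3090 T_E = 925.2.
Solving simultaneously: T_D = 3711 N, T_E = 3010 N.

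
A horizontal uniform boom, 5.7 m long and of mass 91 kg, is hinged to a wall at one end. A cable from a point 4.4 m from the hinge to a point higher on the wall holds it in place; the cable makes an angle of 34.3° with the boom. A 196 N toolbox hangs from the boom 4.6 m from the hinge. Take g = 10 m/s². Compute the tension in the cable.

T ≈ 1410 N

Take torques about the hinge: T sin 34.3° · 4.4 = 91×10×2.85 + 196×4.6 = 3495.1 N·m.
So T = 3495.1 / (0.5635 × 4.4) = 1409.6 N.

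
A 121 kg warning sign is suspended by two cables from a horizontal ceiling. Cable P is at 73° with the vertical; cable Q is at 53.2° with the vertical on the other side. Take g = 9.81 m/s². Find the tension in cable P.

T_P ≈ 1180 N

Angles from the horizontal: cable P is 90° − 73° = 17°, cable Q is 90° − 53.2° = 36.8°.
Weight W = 121 × 9.81 = 1187 N acts straight down.
Horizontal: T_P cos 17° = T_Q cos 36.8°  →  T_Q = 1.194 T_P.
Vertical: T_P sin 17° + T_Q sin 36.8° = 1187.
Substituting the horizontal relation into the vertical equation gives 1.008 T_P = 1187, so T_P = 1178 N.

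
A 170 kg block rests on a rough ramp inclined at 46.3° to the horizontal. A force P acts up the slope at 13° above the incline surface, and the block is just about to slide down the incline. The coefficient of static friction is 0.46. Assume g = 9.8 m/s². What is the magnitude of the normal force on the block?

N ≈ 977 N

On the verge of sliding down the incline, friction equals μN and acts up the slope.
Perpendicular: N + P sin 13° = W cos 46.3° = 1151 N.
Along incline: P cos 13° + μN = W sin 46.3° with W sin 46.3° = 1204 N.
Solving the pair for P and N: P = 775.1 N, N = 976.7 N (and f = μN = 449.3 N).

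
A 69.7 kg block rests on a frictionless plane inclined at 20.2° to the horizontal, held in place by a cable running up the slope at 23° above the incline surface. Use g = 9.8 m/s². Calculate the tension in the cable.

T ≈ 256 N

Take axes along and perpendicular to the incline. Weight components: W sin 20.2° = 235.9 N down-slope, W cos 20.2° = 641 N into the surface.
Along incline: T cos 23° = W sin 20.2° → T = 256.2 N.
Perpendicular: N = W cos 20.2° − T sin 23° = 540.9 N.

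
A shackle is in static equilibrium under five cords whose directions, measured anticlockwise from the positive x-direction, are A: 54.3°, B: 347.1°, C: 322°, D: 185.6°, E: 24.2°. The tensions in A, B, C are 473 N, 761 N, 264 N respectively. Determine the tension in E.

Resolve: ΣF_x = 473 cos 54.3° + 761 cos 347.1° + 264 cos 322° + T_D cos 185.6° + T_E cos 24.2° = 0.
        ΣF_y = 473 sin 54.3° + 761 sin 347.1° + 264 sin 322° + T_D sin 185.6° + T_E sin 24.2° = 0.
The known terms sum to (1226, 51.69) N, so -0.9952 T_D + 0.9121 T_E = -1226 and -0.0976 T_D + 0.4099 T_E = -51.69.
Solving simultaneously: T_D = 1428 N, T_E = 213.8 N.

T_E ≈ 214 N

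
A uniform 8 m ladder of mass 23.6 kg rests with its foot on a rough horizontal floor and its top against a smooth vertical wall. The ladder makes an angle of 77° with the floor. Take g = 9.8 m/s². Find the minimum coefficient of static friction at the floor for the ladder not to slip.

μ_min ≈ 0.115

ΣF_y = 0: N_floor = 23.6×9.8 = 231.28 N.
Torques about the foot: N_wall · 8 sin 77° = 23.6×9.8×4 cos 77° → N_wall = 26.698 N.
ΣF_x = 0: f_floor = N_wall = 26.698 N.
μ_min = f_floor / N_floor = 26.698 / 231.28 = 0.1154.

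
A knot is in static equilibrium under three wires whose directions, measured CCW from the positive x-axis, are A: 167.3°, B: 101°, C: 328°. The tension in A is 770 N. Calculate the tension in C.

T_C ≈ 964 N

Resolve: ΣF_x = 770 cos 167.3° + T_B cos 101° + T_C cos 328° = 0.
        ΣF_y = 770 sin 167.3° + T_B sin 101° + T_C sin 328° = 0.
The known terms sum to (-751.2, 169.3) N, so -0.1908 T_B + 0.8480 T_C = 751.2 and 0.9816 T_B − 0.5299 T_C = -169.3.
Solving simultaneously: T_B = 348 N, T_C = 964 N.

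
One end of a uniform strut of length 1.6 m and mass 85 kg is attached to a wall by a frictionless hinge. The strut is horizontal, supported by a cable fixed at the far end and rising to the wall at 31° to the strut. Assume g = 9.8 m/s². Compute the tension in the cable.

T ≈ 809 N

Take torques about the hinge: T sin 31° · 1.6 = 85×9.8×0.8 = 666.4 N·m.
So T = 666.4 / (0.5150 × 1.6) = 808.68 N.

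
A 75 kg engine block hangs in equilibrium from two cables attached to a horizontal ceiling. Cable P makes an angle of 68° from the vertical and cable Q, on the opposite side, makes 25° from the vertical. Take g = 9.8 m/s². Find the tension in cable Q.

T_Q ≈ 682 N

Angles from the horizontal: cable P is 90° − 68° = 22°, cable Q is 90° − 25° = 65°.
Weight W = 75 × 9.8 = 735 N acts straight down.
Horizontal: T_P cos 22° = T_Q cos 65°  →  T_P = 0.4558 T_Q.
Vertical: T_P sin 22° + T_Q sin 65° = 735.
Substituting the horizontal relation into the vertical equation gives 1.077 T_Q = 735, so T_Q = 682.4 N.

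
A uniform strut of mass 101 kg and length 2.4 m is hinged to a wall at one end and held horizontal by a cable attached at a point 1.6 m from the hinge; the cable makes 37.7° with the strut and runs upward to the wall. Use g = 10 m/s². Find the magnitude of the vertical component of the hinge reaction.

Take torques about the hinge: T sin 37.7° · 1.6 = 101×10×1.2 = 1212 N·m.
So T = 1212 / (0.6115 × 1.6) = 1238.7 N.
ΣF_y = 0: H_y = (101×10) − T sin 37.7° = 1010 − 757.5 = 252.5 N.

|H_y| ≈ 252 N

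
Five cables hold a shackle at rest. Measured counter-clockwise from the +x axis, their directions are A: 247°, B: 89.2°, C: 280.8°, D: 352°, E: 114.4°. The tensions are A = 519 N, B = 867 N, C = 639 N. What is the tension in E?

Resolve: ΣF_x = 519 cos 247° + 867 cos 89.2° + 639 cos 280.8° + T_D cos 352° + T_E cos 114.4° = 0.
        ΣF_y = 519 sin 247° + 867 sin 89.2° + 639 sin 280.8° + T_D sin 352° + T_E sin 114.4° = 0.
The known terms sum to (-70.95, -238.5) N, so 0.9903 T_D − 0.4131 T_E = 70.95 and -0.1392 T_D + 0.9107 T_E = 238.5.
Solving simultaneously: T_D = 193.2 N, T_E = 291.4 N.

T_E ≈ 291 N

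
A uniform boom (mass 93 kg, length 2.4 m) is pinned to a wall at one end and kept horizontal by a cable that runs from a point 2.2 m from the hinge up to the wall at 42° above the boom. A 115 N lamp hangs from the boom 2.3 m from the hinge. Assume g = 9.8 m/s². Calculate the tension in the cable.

Take torques about the hinge: T sin 42° · 2.2 = 93×9.8×1.2 + 115×2.3 = 1358.2 N·m.
So T = 1358.2 / (0.6691 × 2.2) = 922.62 N.

T ≈ 923 N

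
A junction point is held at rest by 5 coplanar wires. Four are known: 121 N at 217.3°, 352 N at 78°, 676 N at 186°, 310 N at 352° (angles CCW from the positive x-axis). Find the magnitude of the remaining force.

F ≈ 419 N

Sum the known components: ΣF_x = -388.4 N, ΣF_y = 157.2 N.
For equilibrium the remaining force must supply (−ΣF_x, −ΣF_y) = (388.4, -157.2) N.
Magnitude = √((388.4)² + (-157.2)²) = 419 N; direction = atan2(-157.2, 388.4) = 338.0°.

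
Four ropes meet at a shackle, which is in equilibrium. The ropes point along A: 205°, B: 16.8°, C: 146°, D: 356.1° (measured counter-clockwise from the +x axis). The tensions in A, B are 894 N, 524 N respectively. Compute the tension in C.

T_C ≈ 492 N

Resolve: ΣF_x = 894 cos 205° + 524 cos 16.8° + T_C cos 146° + T_D cos 356.1° = 0.
        ΣF_y = 894 sin 205° + 524 sin 16.8° + T_C sin 146° + T_D sin 356.1° = 0.
The known terms sum to (-308.6, -226.4) N, so -0.8290 T_C + 0.9977 T_D = 308.6 and 0.5592 T_C − 0.0680 T_D = 226.4.
Solving simultaneously: T_C = 492.2 N, T_D = 718.3 N.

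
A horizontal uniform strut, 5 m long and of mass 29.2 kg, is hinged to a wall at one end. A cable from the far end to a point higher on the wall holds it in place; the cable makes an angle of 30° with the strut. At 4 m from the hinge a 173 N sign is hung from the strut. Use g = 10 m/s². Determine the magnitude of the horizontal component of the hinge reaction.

Take torques about the hinge: T sin 30° · 5 = 29.2×10×2.5 + 173×4 = 1422 N·m.
So T = 1422 / (0.5000 × 5) = 568.8 N.
ΣF_x = 0: H_x = T cos 30° = 492.6 N.

H_x ≈ 493 N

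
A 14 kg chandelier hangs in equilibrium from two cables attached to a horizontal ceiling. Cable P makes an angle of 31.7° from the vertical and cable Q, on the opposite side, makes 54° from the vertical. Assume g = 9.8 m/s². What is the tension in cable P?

Angles from the horizontal: cable P is 90° − 31.7° = 58.3°, cable Q is 90° − 54° = 36°.
Weight W = 14 × 9.8 = 137.2 N acts straight down.
Horizontal: T_P cos 58.3° = T_Q cos 36°  →  T_Q = 0.6495 T_P.
Vertical: T_P sin 58.3° + T_Q sin 36° = 137.2.
Substituting the horizontal relation into the vertical equation gives 1.233 T_P = 137.2, so T_P = 111.3 N.

T_P ≈ 111 N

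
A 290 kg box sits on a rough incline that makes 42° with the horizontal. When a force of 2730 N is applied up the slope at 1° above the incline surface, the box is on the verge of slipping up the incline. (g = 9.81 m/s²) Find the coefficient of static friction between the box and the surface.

μ ≈ 0.400

On the verge of sliding up the incline, friction is at its maximum μN and acts down the slope.
Perpendicular to incline: N = W cos 42° − P sin 1° = 2114 − 47.65 = 2067 N.
Along incline: P cos 1° − μN = W sin 42° → μ = −(W sin 42° − P cos 1°) / N = 0.3997.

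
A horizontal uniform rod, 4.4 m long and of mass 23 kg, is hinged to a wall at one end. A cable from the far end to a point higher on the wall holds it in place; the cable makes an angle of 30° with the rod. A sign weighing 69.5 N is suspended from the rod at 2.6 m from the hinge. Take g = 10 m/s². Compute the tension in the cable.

T ≈ 312 N

Take torques about the hinge: T sin 30° · 4.4 = 23×10×2.2 + 69.5×2.6 = 686.7 N·m.
So T = 686.7 / (0.5000 × 4.4) = 312.14 N.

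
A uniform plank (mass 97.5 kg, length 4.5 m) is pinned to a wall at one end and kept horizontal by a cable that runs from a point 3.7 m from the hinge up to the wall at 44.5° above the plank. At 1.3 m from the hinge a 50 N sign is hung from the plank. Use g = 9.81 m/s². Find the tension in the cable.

Take torques about the hinge: T sin 44.5° · 3.7 = 97.5×9.81×2.25 + 50×1.3 = 2217.1 N·m.
So T = 2217.1 / (0.7009 × 3.7) = 854.9 N.

T ≈ 855 N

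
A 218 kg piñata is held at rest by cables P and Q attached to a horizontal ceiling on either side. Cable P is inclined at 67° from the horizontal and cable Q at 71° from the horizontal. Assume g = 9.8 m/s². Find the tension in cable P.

T_P ≈ 1040 N

Weight W = 218 × 9.8 = 2136 N acts straight down.
Horizontal: T_P cos 67° = T_Q cos 71°  →  T_Q = 1.2 T_P.
Vertical: T_P sin 67° + T_Q sin 71° = 2136.
Substituting the horizontal relation into the vertical equation gives 2.055 T_P = 2136, so T_P = 1039 N.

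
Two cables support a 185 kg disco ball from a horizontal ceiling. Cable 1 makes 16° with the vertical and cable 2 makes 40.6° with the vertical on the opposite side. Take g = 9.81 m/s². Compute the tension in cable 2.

Angles from the horizontal: cable 1 is 90° − 16° = 74°, cable 2 is 90° − 40.6° = 49.4°.
Weight W = 185 × 9.81 = 1815 N acts straight down.
Horizontal: T_1 cos 74° = T_2 cos 49.4°  →  T_1 = 2.361 T_2.
Vertical: T_1 sin 74° + T_2 sin 49.4° = 1815.
Substituting the horizontal relation into the vertical equation gives 3.029 T_2 = 1815, so T_2 = 599.2 N.

T_2 ≈ 599 N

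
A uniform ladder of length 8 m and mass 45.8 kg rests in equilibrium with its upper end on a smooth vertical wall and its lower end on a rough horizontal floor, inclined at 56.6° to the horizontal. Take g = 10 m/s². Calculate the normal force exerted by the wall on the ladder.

Torques about the foot: N_wall · 8 sin 56.6° = 45.8×10×4 cos 56.6° → N_wall = 151 N.

N_wall ≈ 151 N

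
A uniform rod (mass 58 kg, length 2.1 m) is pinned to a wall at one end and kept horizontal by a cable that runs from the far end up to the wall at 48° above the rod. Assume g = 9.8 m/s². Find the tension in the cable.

T ≈ 382 N

Take torques about the hinge: T sin 48° · 2.1 = 58×9.8×1.05 = 596.82 N·m.
So T = 596.82 / (0.7431 × 2.1) = 382.43 N.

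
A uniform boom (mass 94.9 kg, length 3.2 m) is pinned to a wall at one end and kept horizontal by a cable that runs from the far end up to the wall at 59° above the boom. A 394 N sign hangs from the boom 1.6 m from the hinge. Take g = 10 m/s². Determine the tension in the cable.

T ≈ 783 N

Take torques about the hinge: T sin 59° · 3.2 = 94.9×10×1.6 + 394×1.6 = 2148.8 N·m.
So T = 2148.8 / (0.8572 × 3.2) = 783.39 N.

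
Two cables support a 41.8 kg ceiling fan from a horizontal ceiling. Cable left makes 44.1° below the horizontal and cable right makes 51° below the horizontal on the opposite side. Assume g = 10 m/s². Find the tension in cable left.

Weight W = 41.8 × 10 = 418 N acts straight down.
Horizontal: T_left cos 44.1° = T_right cos 51°  →  T_right = 1.141 T_left.
Vertical: T_left sin 44.1° + T_right sin 51° = 418.
Substituting the horizontal relation into the vertical equation gives 1.583 T_left = 418, so T_left = 264.1 N.

T_left ≈ 264 N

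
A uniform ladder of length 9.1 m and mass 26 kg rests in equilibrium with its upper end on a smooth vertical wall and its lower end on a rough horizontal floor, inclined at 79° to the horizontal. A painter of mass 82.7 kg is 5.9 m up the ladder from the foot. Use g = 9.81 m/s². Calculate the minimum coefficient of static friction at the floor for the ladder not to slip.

ΣF_y = 0: N_floor = 26×9.81 + 82.7×9.81 = 1066.3 N.
Torques about the foot: N_wall · 9.1 sin 79° = 26×9.81×4.55 cos 79° + 82.7×9.81×5.9 cos 79° → N_wall = 127.03 N.
ΣF_x = 0: f_floor = N_wall = 127.03 N.
μ_min = f_floor / N_floor = 127.03 / 1066.3 = 0.1191.

μ_min ≈ 0.119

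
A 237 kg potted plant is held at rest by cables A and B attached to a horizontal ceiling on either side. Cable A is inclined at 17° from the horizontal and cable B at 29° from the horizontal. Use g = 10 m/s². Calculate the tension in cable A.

T_A ≈ 2880 N

Weight W = 237 × 10 = 2370 N acts straight down.
Horizontal: T_A cos 17° = T_B cos 29°  →  T_B = 1.093 T_A.
Vertical: T_A sin 17° + T_B sin 29° = 2370.
Substituting the horizontal relation into the vertical equation gives 0.8225 T_A = 2370, so T_A = 2882 N.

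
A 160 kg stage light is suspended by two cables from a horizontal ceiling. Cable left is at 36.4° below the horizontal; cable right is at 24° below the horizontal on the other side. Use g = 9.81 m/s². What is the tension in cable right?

T_right ≈ 1450 N

Weight W = 160 × 9.81 = 1570 N acts straight down.
Horizontal: T_left cos 36.4° = T_right cos 24°  →  T_left = 1.135 T_right.
Vertical: T_left sin 36.4° + T_right sin 24° = 1570.
Substituting the horizontal relation into the vertical equation gives 1.08 T_right = 1570, so T_right = 1453 N.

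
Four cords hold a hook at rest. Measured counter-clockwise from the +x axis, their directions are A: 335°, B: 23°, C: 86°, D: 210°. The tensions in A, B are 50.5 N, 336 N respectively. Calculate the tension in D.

Resolve: ΣF_x = 50.5 cos 335° + 336 cos 23° + T_C cos 86° + T_D cos 210° = 0.
        ΣF_y = 50.5 sin 335° + 336 sin 23° + T_C sin 86° + T_D sin 210° = 0.
The known terms sum to (355.1, 109.9) N, so 0.0698 T_C − 0.8660 T_D = -355.1 and 0.9976 T_C − 0.5000 T_D = -109.9.
Solving simultaneously: T_C = 99.29 N, T_D = 418 N.

T_D ≈ 418 N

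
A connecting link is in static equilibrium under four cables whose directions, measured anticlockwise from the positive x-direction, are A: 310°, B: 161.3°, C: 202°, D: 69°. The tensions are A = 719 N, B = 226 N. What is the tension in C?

T_C ≈ 551 N

Resolve: ΣF_x = 719 cos 310° + 226 cos 161.3° + T_C cos 202° + T_D cos 69° = 0.
        ΣF_y = 719 sin 310° + 226 sin 161.3° + T_C sin 202° + T_D sin 69° = 0.
The known terms sum to (248.1, -478.3) N, so -0.9272 T_C + 0.3584 T_D = -248.1 and -0.3746 T_C + 0.9336 T_D = 478.3.
Solving simultaneously: T_C = 551.1 N, T_D = 733.5 N.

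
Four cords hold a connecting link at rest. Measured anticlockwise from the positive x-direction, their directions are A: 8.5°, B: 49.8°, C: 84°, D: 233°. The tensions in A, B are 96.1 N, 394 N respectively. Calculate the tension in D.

T_D ≈ 611 N

Resolve: ΣF_x = 96.1 cos 8.5° + 394 cos 49.8° + T_C cos 84° + T_D cos 233° = 0.
        ΣF_y = 96.1 sin 8.5° + 394 sin 49.8° + T_C sin 84° + T_D sin 233° = 0.
The known terms sum to (349.4, 315.1) N, so 0.1045 T_C − 0.6018 T_D = -349.4 and 0.9945 T_C − 0.7986 T_D = -315.1.
Solving simultaneously: T_C = 173.5 N, T_D = 610.6 N.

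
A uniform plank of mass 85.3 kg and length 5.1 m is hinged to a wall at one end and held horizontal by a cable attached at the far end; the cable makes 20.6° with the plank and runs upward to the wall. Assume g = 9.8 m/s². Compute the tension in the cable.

T ≈ 1190 N

Take torques about the hinge: T sin 20.6° · 5.1 = 85.3×9.8×2.55 = 2131.6 N·m.
So T = 2131.6 / (0.3518 × 5.1) = 1187.9 N.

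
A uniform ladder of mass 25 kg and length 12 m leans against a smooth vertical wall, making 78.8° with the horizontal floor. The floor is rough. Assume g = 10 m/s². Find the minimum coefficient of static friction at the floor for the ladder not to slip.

μ_min ≈ 0.0990

ΣF_y = 0: N_floor = 25×10 = 250 N.
Torques about the foot: N_wall · 12 sin 78.8° = 25×10×6 cos 78.8° → N_wall = 24.751 N.
ΣF_x = 0: f_floor = N_wall = 24.751 N.
μ_min = f_floor / N_floor = 24.751 / 250 = 0.099.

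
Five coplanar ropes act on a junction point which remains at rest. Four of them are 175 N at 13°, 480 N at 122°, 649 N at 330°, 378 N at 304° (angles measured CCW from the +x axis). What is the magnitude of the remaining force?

Sum the known components: ΣF_x = 689.6 N, ΣF_y = -191.4 N.
For equilibrium the remaining force must supply (−ΣF_x, −ΣF_y) = (-689.6, 191.4) N.
Magnitude = √((-689.6)² + (191.4)²) = 715.7 N; direction = atan2(191.4, -689.6) = 164.5°.

F ≈ 716 N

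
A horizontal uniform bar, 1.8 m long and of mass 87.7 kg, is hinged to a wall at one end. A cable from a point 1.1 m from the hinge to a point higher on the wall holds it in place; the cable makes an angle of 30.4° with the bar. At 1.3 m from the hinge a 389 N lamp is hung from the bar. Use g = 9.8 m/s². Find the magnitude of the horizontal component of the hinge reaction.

H_x ≈ 1980 N

Take torques about the hinge: T sin 30.4° · 1.1 = 87.7×9.8×0.9 + 389×1.3 = 1279.2 N·m.
So T = 1279.2 / (0.5060 × 1.1) = 2298.1 N.
ΣF_x = 0: H_x = T cos 30.4° = 1982.2 N.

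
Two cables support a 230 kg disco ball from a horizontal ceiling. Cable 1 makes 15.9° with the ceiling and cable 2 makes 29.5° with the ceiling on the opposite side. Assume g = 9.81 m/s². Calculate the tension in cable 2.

T_2 ≈ 3050 N

Weight W = 230 × 9.81 = 2256 N acts straight down.
Horizontal: T_1 cos 15.9° = T_2 cos 29.5°  →  T_1 = 0.905 T_2.
Vertical: T_1 sin 15.9° + T_2 sin 29.5° = 2256.
Substituting the horizontal relation into the vertical equation gives 0.7404 T_2 = 2256, so T_2 = 3048 N.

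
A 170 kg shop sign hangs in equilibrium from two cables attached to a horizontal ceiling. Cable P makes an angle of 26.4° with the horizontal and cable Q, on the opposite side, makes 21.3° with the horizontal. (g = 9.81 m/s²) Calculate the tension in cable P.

T_P ≈ 2100 N

Weight W = 170 × 9.81 = 1668 N acts straight down.
Horizontal: T_P cos 26.4° = T_Q cos 21.3°  →  T_Q = 0.9614 T_P.
Vertical: T_P sin 26.4° + T_Q sin 21.3° = 1668.
Substituting the horizontal relation into the vertical equation gives 0.7939 T_P = 1668, so T_P = 2101 N.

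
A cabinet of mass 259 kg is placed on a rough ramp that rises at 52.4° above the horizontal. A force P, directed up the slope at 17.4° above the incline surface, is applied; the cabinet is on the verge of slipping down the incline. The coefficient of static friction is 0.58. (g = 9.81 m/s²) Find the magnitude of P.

P ≈ 1430 N

On the verge of sliding down the incline, friction equals μN and acts up the slope.
Perpendicular: N + P sin 17.4° = W cos 52.4° = 1550 N.
Along incline: P cos 17.4° + μN = W sin 52.4° with W sin 52.4° = 2013 N.
Solving the pair for P and N: P = 1427 N, N = 1124 N (and f = μN = 651.7 N).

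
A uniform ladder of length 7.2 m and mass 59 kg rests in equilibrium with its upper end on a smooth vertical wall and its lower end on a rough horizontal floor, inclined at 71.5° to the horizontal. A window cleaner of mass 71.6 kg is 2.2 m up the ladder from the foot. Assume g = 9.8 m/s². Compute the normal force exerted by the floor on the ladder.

N_floor ≈ 1280 N

ΣF_y = 0: N_floor = 59×9.8 + 71.6×9.8 = 1279.9 N.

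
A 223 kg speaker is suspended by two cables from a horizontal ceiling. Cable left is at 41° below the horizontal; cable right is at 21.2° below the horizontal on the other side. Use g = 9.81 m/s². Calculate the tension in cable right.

Weight W = 223 × 9.81 = 2188 N acts straight down.
Horizontal: T_left cos 41° = T_right cos 21.2°  →  T_left = 1.235 T_right.
Vertical: T_left sin 41° + T_right sin 21.2° = 2188.
Substituting the horizontal relation into the vertical equation gives 1.172 T_right = 2188, so T_right = 1866 N.

T_right ≈ 1870 N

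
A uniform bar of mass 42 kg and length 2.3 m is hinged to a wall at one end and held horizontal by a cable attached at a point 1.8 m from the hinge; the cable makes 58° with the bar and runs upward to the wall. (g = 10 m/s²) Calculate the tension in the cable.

Take torques about the hinge: T sin 58° · 1.8 = 42×10×1.15 = 483 N·m.
So T = 483 / (0.8480 × 1.8) = 316.41 N.

T ≈ 316 N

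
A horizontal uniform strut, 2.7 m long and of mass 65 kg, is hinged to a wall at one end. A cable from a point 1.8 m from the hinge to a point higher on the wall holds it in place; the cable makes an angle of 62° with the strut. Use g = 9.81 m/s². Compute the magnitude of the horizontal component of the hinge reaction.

H_x ≈ 254 N

Take torques about the hinge: T sin 62° · 1.8 = 65×9.81×1.35 = 860.83 N·m.
So T = 860.83 / (0.8829 × 1.8) = 541.64 N.
ΣF_x = 0: H_x = T cos 62° = 254.28 N.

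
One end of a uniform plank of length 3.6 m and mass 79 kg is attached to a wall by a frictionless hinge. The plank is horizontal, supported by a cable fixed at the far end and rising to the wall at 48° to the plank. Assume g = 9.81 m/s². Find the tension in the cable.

T ≈ 521 N

Take torques about the hinge: T sin 48° · 3.6 = 79×9.81×1.8 = 1395 N·m.
So T = 1395 / (0.7431 × 3.6) = 521.43 N.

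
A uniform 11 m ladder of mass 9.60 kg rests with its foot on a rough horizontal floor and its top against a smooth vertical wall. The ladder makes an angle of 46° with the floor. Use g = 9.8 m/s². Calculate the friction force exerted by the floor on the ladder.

Torques about the foot: N_wall · 11 sin 46° = 9.60×9.8×5.5 cos 46° → N_wall = 45.426 N.
ΣF_x = 0: f_floor = N_wall = 45.426 N.

f ≈ 45.4 N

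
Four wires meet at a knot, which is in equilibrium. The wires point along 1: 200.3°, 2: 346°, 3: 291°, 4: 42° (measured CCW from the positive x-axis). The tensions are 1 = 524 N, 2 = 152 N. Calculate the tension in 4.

T_4 ≈ 428 N

Resolve: ΣF_x = 524 cos 200.3° + 152 cos 346° + T_3 cos 291° + T_4 cos 42° = 0.
        ΣF_y = 524 sin 200.3° + 152 sin 346° + T_3 sin 291° + T_4 sin 42° = 0.
The known terms sum to (-344, -218.6) N, so 0.3584 T_3 + 0.7431 T_4 = 344 and -0.9336 T_3 + 0.6691 T_4 = 218.6.
Solving simultaneously: T_3 = 72.55 N, T_4 = 427.9 N.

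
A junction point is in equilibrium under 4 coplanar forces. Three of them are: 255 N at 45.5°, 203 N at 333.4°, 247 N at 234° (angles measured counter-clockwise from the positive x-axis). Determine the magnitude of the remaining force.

F ≈ 241 N

Sum the known components: ΣF_x = 215.1 N, ΣF_y = -108.8 N.
For equilibrium the remaining force must supply (−ΣF_x, −ΣF_y) = (-215.1, 108.8) N.
Magnitude = √((-215.1)² + (108.8)²) = 241 N; direction = atan2(108.8, -215.1) = 153.2°.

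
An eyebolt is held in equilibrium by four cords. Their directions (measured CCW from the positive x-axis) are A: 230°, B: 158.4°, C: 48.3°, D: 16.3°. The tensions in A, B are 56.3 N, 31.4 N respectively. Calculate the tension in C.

Resolve: ΣF_x = 56.3 cos 230° + 31.4 cos 158.4° + T_C cos 48.3° + T_D cos 16.3° = 0.
        ΣF_y = 56.3 sin 230° + 31.4 sin 158.4° + T_C sin 48.3° + T_D sin 16.3° = 0.
The known terms sum to (-65.38, -31.57) N, so 0.6652 T_C + 0.9598 T_D = 65.38 and 0.7466 T_C + 0.2807 T_D = 31.57.
Solving simultaneously: T_C = 22.55 N, T_D = 52.49 N.

T_C ≈ 22.5 N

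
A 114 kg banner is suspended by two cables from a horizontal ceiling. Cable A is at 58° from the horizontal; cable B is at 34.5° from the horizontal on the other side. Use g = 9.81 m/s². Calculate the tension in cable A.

Weight W = 114 × 9.81 = 1118 N acts straight down.
Horizontal: T_A cos 58° = T_B cos 34.5°  →  T_B = 0.643 T_A.
Vertical: T_A sin 58° + T_B sin 34.5° = 1118.
Substituting the horizontal relation into the vertical equation gives 1.212 T_A = 1118, so T_A = 922.5 N.

T_A ≈ 923 N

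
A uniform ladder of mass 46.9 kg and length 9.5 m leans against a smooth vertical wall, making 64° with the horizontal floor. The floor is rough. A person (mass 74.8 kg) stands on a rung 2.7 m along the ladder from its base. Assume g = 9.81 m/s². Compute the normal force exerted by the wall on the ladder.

Torques about the foot: N_wall · 9.5 sin 64° = 46.9×9.81×4.75 cos 64° + 74.8×9.81×2.7 cos 64° → N_wall = 213.92 N.

N_wall ≈ 214 N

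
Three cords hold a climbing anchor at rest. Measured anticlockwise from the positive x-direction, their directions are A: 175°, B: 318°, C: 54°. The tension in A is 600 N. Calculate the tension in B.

Resolve: ΣF_x = 600 cos 175° + T_B cos 318° + T_C cos 54° = 0.
        ΣF_y = 600 sin 175° + T_B sin 318° + T_C sin 54° = 0.
The known terms sum to (-597.7, 52.29) N, so 0.7431 T_B + 0.5878 T_C = 597.7 and -0.6691 T_B + 0.8090 T_C = -52.29.
Solving simultaneously: T_B = 517.1 N, T_C = 363.1 N.

T_B ≈ 517 N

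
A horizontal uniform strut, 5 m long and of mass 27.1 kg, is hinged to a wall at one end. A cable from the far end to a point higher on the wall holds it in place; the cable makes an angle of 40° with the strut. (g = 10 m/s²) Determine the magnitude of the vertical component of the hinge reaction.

Take torques about the hinge: T sin 40° · 5 = 27.1×10×2.5 = 677.5 N·m.
So T = 677.5 / (0.6428 × 5) = 210.8 N.
ΣF_y = 0: H_y = (27.1×10) − T sin 40° = 271 − 135.5 = 135.5 N.

|H_y| ≈ 136 N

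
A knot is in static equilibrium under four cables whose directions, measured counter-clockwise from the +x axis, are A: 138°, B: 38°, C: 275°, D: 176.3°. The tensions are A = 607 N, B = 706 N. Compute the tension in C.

T_C ≈ 856 N

Resolve: ΣF_x = 607 cos 138° + 706 cos 38° + T_C cos 275° + T_D cos 176.3° = 0.
        ΣF_y = 607 sin 138° + 706 sin 38° + T_C sin 275° + T_D sin 176.3° = 0.
The known terms sum to (105.2, 840.8) N, so 0.0872 T_C − 0.9979 T_D = -105.2 and -0.9962 T_C + 0.0645 T_D = -840.8.
Solving simultaneously: T_C = 855.7 N, T_D = 180.2 N.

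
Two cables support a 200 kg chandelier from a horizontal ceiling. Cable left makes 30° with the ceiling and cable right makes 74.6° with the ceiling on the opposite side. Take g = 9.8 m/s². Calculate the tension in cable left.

Weight W = 200 × 9.8 = 1960 N acts straight down.
Horizontal: T_left cos 30° = T_right cos 74.6°  →  T_right = 3.261 T_left.
Vertical: T_left sin 30° + T_right sin 74.6° = 1960.
Substituting the horizontal relation into the vertical equation gives 3.644 T_left = 1960, so T_left = 537.9 N.

T_left ≈ 538 N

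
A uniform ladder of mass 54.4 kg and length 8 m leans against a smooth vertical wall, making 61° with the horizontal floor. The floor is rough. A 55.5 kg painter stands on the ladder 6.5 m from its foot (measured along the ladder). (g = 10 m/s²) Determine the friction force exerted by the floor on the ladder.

Torques about the foot: N_wall · 8 sin 61° = 54.4×10×4 cos 61° + 55.5×10×6.5 cos 61° → N_wall = 400.73 N.
ΣF_x = 0: f_floor = N_wall = 400.73 N.

f ≈ 401 N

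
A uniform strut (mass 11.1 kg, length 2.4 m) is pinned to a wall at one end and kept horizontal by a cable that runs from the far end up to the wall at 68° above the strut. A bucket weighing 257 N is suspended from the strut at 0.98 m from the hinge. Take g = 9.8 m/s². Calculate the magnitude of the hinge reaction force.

Take torques about the hinge: T sin 68° · 2.4 = 11.1×9.8×1.2 + 257×0.98 = 382.4 N·m.
So T = 382.4 / (0.9272 × 2.4) = 171.84 N.
ΣF_x = 0: H_x = T cos 68° = 64.374 N.
ΣF_y = 0: H_y = (11.1×9.8 + 257) − T sin 68° = 365.78 − 159.33 = 206.45 N.
|H| = √(H_x² + H_y²) = √((64.374)² + (206.45)²) = 216.25 N.

|H| ≈ 216 N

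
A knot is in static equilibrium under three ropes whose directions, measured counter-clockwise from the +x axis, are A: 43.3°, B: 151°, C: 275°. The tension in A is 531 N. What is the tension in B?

T_B ≈ 503 N

Resolve: ΣF_x = 531 cos 43.3° + T_B cos 151° + T_C cos 275° = 0.
        ΣF_y = 531 sin 43.3° + T_B sin 151° + T_C sin 275° = 0.
The known terms sum to (386.4, 364.2) N, so -0.8746 T_B + 0.0872 T_C = -386.4 and 0.4848 T_B − 0.9962 T_C = -364.2.
Solving simultaneously: T_B = 502.7 N, T_C = 610.2 N.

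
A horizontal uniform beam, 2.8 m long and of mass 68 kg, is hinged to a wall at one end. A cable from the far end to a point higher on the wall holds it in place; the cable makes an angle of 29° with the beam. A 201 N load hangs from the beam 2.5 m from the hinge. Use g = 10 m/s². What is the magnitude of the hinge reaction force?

Take torques about the hinge: T sin 29° · 2.8 = 68×10×1.4 + 201×2.5 = 1454.5 N·m.
So T = 1454.5 / (0.4848 × 2.8) = 1071.5 N.
ΣF_x = 0: H_x = T cos 29° = 937.14 N.
ΣF_y = 0: H_y = (68×10 + 201) − T sin 29° = 881 − 519.46 = 361.54 N.
|H| = √(H_x² + H_y²) = √((937.14)² + (361.54)²) = 1004.5 N.

|H| ≈ 1000 N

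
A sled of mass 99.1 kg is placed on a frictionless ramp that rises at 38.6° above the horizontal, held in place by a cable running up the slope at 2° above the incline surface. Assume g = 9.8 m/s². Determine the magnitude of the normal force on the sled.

Take axes along and perpendicular to the incline. Weight components: W sin 38.6° = 605.9 N down-slope, W cos 38.6° = 759 N into the surface.
Along incline: T cos 2° = W sin 38.6° → T = 606.3 N.
Perpendicular: N = W cos 38.6° − T sin 2° = 737.8 N.

N ≈ 738 N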